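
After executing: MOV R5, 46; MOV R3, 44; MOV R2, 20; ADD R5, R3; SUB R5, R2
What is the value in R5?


Register state trace:
  MOV R5, 46  → R5 = 46
  MOV R3, 44  → R3 = 44
  MOV R2, 20  → R2 = 20
  ADD R5, R3  → R5 = 46 + 44 = 90
  SUB R5, R2  → R5 = 90 - 20 = 70
Final: R5 = 70

70


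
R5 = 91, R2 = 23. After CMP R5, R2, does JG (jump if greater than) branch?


Trace:
  R5 = 91, R2 = 23
  CMP R5, R2  → compares 91 vs 23
  JG checks: is 91 greater than 23?
  91 > 23, so condition is true
Branch taken: Yes

Yes


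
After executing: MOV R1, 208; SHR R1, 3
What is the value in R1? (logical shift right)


Register state trace:
  MOV R1, 208  → R1 = 208
  SHR R1, 3  → R1 = 208 >> 3 = 208 // 2^3 = 26
Final: R1 = 26

26


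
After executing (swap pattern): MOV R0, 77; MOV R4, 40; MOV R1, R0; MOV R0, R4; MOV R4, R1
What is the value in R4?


Register state trace (swap pattern):
  MOV R0, 77  → R0 = 77
  MOV R4, 40  → R4 = 40
  MOV R1, R0  → R1 = 77  (save R0)
  MOV R0, R4  → R0 = 40  (R0 gets R4's value)
  MOV R4, R1  → R4 = 77  (R4 gets saved value)
Final: R4 = 77

77


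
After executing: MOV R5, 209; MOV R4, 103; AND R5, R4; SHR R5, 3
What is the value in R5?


Register state trace:
  MOV R5, 209  → R5 = 209 (0b11010001)
  MOV R4, 103  → R4 = 103 (0b01100111)
  AND R5, R4  → R5 = 209 AND 103 = 65 (0b01000001)
  SHR R5, 3  → R5 = 65 >> 3 = 8
Final: R5 = 8

8


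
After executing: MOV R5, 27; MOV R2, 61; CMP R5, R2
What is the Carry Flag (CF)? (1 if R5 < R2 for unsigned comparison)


Register state trace:
  MOV R5, 27  → R5 = 27
  MOV R2, 61  → R2 = 61
  CMP R5, R2  → unsigned 27 - 61: borrow occurs
  27 < 61, so CF = 1
CF = 1

1


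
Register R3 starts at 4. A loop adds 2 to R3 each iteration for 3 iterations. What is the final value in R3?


Starting value: R3 = 4
  Iter 1: R3 = 4 + 2 = 6
  Iter 2: R3 = 6 + 2 = 8
  Iter 3: R3 = 8 + 2 = 10
Final: R3 = 10

10


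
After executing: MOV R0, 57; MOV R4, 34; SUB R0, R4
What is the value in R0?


Register state trace:
  MOV R0, 57  → R0 = 57
  MOV R4, 34  → R4 = 34
  SUB R0, R4  → R0 = 57 - 34 = 23
Final: R0 = 23

23


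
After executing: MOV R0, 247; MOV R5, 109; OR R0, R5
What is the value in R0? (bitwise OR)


Register state trace:
  MOV R0, 247  → R0 = 247 (0b11110111)
  MOV R5, 109  → R5 = 109 (0b01101101)
  OR R0, R5   → R0 = 247 OR 109 = 255 (0b11111111)
Final: R0 = 255

255


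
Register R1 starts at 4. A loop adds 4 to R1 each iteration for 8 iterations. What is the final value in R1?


Starting value: R1 = 4
  Iter 1: R1 = 4 + 4 = 8
  Iter 2: R1 = 8 + 4 = 12
  Iter 3: R1 = 12 + 4 = 16
  Iter 4: R1 = 16 + 4 = 20
  Iter 5: R1 = 20 + 4 = 24
  Iter 6: R1 = 24 + 4 = 28
  Iter 7: R1 = 28 + 4 = 32
  Iter 8: R1 = 32 + 4 = 36
Final: R1 = 36

36


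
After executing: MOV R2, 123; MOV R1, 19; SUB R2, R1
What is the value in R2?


Register state trace:
  MOV R2, 123  → R2 = 123
  MOV R1, 19  → R1 = 19
  SUB R2, R1  → R2 = 123 - 19 = 104
Final: R2 = 104

104


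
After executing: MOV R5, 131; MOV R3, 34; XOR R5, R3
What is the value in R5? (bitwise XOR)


Register state trace:
  MOV R5, 131  → R5 = 131 (0b10000011)
  MOV R3, 34  → R3 = 34 (0b00100010)
  XOR R5, R3  → R5 = 131 XOR 34 = 161 (0b10100001)
Final: R5 = 161

161


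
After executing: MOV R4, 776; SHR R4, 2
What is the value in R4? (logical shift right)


Register state trace:
  MOV R4, 776  → R4 = 776
  SHR R4, 2  → R4 = 776 >> 2 = 776 // 2^2 = 194
Final: R4 = 194

194


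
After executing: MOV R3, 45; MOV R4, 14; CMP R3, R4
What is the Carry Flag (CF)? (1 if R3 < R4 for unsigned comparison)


Register state trace:
  MOV R3, 45  → R3 = 45
  MOV R4, 14  → R4 = 14
  CMP R3, R4  → unsigned 45 - 14: no borrow
  45 >= 14, so CF = 0
CF = 0

0


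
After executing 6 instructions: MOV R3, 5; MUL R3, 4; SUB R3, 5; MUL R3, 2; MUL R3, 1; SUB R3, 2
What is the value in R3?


Register state trace:
  MOV R3, 5  → R3 = 5
  MUL R3, 4  → R3 = 5 * 4 = 20
  SUB R3, 5  → R3 = 20 - 5 = 15
  MUL R3, 2  → R3 = 15 * 2 = 30
  MUL R3, 1  → R3 = 30 * 1 = 30
  SUB R3, 2  → R3 = 30 - 2 = 28
Final: R3 = 28

28


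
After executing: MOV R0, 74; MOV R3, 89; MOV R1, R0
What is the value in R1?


Register state trace:
  MOV R0, 74  → R0 = 74
  MOV R3, 89  → R3 = 89
  MOV R1, R0  → R1 = 74
Final: R1 = 74

74


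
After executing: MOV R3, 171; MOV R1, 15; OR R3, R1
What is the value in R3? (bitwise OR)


Register state trace:
  MOV R3, 171  → R3 = 171 (0b10101011)
  MOV R1, 15  → R1 = 15 (0b00001111)
  OR R3, R1   → R3 = 171 OR 15 = 175 (0b10101111)
Final: R3 = 175

175


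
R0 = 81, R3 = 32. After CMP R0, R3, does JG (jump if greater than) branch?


Trace:
  R0 = 81, R3 = 32
  CMP R0, R3  → compares 81 vs 32
  JG checks: is 81 greater than 32?
  81 > 32, so condition is true
Branch taken: Yes

Yes


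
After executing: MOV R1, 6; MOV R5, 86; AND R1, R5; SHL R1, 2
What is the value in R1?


Register state trace:
  MOV R1, 6  → R1 = 6 (0b00000110)
  MOV R5, 86  → R5 = 86 (0b01010110)
  AND R1, R5  → R1 = 6 AND 86 = 6 (0b00000110)
  SHL R1, 2  → R1 = 6 << 2 = 24
Final: R1 = 24

24


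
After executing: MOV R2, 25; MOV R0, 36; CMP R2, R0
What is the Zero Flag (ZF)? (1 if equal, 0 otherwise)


Register state trace:
  MOV R2, 25  → R2 = 25
  MOV R0, 36  → R0 = 36
  CMP R2, R0  → computes 25 - 36 = -11
  Result is nonzero, so values are not equal
ZF = 0

0


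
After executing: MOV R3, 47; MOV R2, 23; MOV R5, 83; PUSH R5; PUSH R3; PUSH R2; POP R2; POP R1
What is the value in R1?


Stack trace (top is rightmost):
  MOV R3, 47  → R3 = 47
  MOV R2, 23  → R2 = 23
  MOV R5, 83  → R5 = 83
  PUSH R5  → stack: [83]
  PUSH R3  → stack: [83, 47]
  PUSH R2  → stack: [83, 47, 23]
  POP R2  → R2 = 23, stack: [83, 47]
  POP R1  → R1 = 47, stack: [83]
Final: R1 = 47

47


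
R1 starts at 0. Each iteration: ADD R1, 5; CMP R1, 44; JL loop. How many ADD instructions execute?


Loop trace (R1 starts at 0, target 44, step 5):
  ADD #1: R1 = 0 + 5 = 5  → 5 < 44, loop
  ADD #2: R1 = 5 + 5 = 10  → 10 < 44, loop
  ADD #3: R1 = 10 + 5 = 15  → 15 < 44, loop
  ADD #4: R1 = 15 + 5 = 20  → 20 < 44, loop
  ADD #5: R1 = 20 + 5 = 25  → 25 < 44, loop
  ADD #6: R1 = 25 + 5 = 30  → 30 < 44, loop
  ADD #7: R1 = 30 + 5 = 35  → 35 < 44, loop
  ADD #8: R1 = 35 + 5 = 40  → 40 < 44, loop
  ADD #9: R1 = 40 + 5 = 45  → 45 >= 44, exit
Total ADD instructions: 9

9


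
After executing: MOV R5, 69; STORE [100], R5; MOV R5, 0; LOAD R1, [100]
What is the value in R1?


Register and memory trace:
  MOV R5, 69  → R5 = 69
  STORE [100], R5  → mem[100] = 69
  MOV R5, 0  → R5 = 0
  LOAD R1, [100]  → R1 = mem[100] = 69
Final: R1 = 69

69


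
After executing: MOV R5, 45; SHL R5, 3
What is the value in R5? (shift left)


Register state trace:
  MOV R5, 45  → R5 = 45
  SHL R5, 3  → R5 = 45 << 3 = 45 * 2^3 = 360
Final: R5 = 360

360


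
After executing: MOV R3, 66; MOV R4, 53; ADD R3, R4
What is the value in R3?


Register state trace:
  MOV R3, 66  → R3 = 66
  MOV R4, 53  → R4 = 53
  ADD R3, R4  → R3 = 66 + 53 = 119
Final: R3 = 119

119


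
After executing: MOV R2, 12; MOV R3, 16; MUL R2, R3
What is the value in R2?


Register state trace:
  MOV R2, 12  → R2 = 12
  MOV R3, 16  → R3 = 16
  MUL R2, R3  → R2 = 12 * 16 = 192
Final: R2 = 192

192


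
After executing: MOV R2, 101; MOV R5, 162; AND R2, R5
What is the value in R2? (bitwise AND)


Register state trace:
  MOV R2, 101  → R2 = 101 (0b01100101)
  MOV R5, 162  → R5 = 162 (0b10100010)
  AND R2, R5  → R2 = 101 AND 162 = 32 (0b00100000)
Final: R2 = 32

32


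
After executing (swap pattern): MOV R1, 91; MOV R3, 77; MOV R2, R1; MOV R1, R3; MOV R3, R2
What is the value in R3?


Register state trace (swap pattern):
  MOV R1, 91  → R1 = 91
  MOV R3, 77  → R3 = 77
  MOV R2, R1  → R2 = 91  (save R1)
  MOV R1, R3  → R1 = 77  (R1 gets R3's value)
  MOV R3, R2  → R3 = 91  (R3 gets saved value)
Final: R3 = 91

91


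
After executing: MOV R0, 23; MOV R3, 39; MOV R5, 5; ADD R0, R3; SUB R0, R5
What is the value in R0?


Register state trace:
  MOV R0, 23  → R0 = 23
  MOV R3, 39  → R3 = 39
  MOV R5, 5  → R5 = 5
  ADD R0, R3  → R0 = 23 + 39 = 62
  SUB R0, R5  → R0 = 62 - 5 = 57
Final: R0 = 57

57


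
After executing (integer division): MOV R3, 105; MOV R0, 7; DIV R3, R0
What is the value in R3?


Register state trace:
  MOV R3, 105  → R3 = 105
  MOV R0, 7  → R0 = 7
  DIV R3, R0  → R3 = 105 // 7 = 15
Final: R3 = 15

15


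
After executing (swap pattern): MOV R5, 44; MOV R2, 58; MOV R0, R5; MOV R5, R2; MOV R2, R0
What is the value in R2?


Register state trace (swap pattern):
  MOV R5, 44  → R5 = 44
  MOV R2, 58  → R2 = 58
  MOV R0, R5  → R0 = 44  (save R5)
  MOV R5, R2  → R5 = 58  (R5 gets R2's value)
  MOV R2, R0  → R2 = 44  (R2 gets saved value)
Final: R2 = 44

44


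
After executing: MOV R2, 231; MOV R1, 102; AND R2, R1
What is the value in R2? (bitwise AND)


Register state trace:
  MOV R2, 231  → R2 = 231 (0b11100111)
  MOV R1, 102  → R1 = 102 (0b01100110)
  AND R2, R1  → R2 = 231 AND 102 = 102 (0b01100110)
Final: R2 = 102

102


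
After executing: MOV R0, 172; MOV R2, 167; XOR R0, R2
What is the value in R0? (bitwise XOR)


Register state trace:
  MOV R0, 172  → R0 = 172 (0b10101100)
  MOV R2, 167  → R2 = 167 (0b10100111)
  XOR R0, R2  → R0 = 172 XOR 167 = 11 (0b00001011)
Final: R0 = 11

11


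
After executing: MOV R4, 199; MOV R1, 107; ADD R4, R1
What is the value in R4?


Register state trace:
  MOV R4, 199  → R4 = 199
  MOV R1, 107  → R1 = 107
  ADD R4, R1  → R4 = 199 + 107 = 306
Final: R4 = 306

306


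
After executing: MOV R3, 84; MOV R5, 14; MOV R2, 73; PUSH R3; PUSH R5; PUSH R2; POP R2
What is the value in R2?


Stack trace (top is rightmost):
  MOV R3, 84  → R3 = 84
  MOV R5, 14  → R5 = 14
  MOV R2, 73  → R2 = 73
  PUSH R3  → stack: [84]
  PUSH R5  → stack: [84, 14]
  PUSH R2  → stack: [84, 14, 73]
  POP R2  → R2 = 73, stack: [84, 14]
Final: R2 = 73

73


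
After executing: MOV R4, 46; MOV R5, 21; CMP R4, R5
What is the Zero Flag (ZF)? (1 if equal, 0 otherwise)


Register state trace:
  MOV R4, 46  → R4 = 46
  MOV R5, 21  → R5 = 21
  CMP R4, R5  → computes 46 - 21 = 25
  Result is nonzero, so values are not equal
ZF = 0

0


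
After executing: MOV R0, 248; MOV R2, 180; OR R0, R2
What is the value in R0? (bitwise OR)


Register state trace:
  MOV R0, 248  → R0 = 248 (0b11111000)
  MOV R2, 180  → R2 = 180 (0b10110100)
  OR R0, R2   → R0 = 248 OR 180 = 252 (0b11111100)
Final: R0 = 252

252


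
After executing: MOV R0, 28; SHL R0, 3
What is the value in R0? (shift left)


Register state trace:
  MOV R0, 28  → R0 = 28
  SHL R0, 3  → R0 = 28 << 3 = 28 * 2^3 = 224
Final: R0 = 224

224


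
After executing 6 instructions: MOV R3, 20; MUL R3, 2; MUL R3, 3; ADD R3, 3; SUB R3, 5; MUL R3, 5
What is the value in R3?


Register state trace:
  MOV R3, 20  → R3 = 20
  MUL R3, 2  → R3 = 20 * 2 = 40
  MUL R3, 3  → R3 = 40 * 3 = 120
  ADD R3, 3  → R3 = 120 + 3 = 123
  SUB R3, 5  → R3 = 123 - 5 = 118
  MUL R3, 5  → R3 = 118 * 5 = 590
Final: R3 = 590

590


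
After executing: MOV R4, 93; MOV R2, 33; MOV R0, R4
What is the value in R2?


Register state trace:
  MOV R4, 93  → R4 = 93
  MOV R2, 33  → R2 = 33
  MOV R0, R4  → R0 = 93
Final: R2 = 33

33


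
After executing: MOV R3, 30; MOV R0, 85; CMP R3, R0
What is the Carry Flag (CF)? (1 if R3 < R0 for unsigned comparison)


Register state trace:
  MOV R3, 30  → R3 = 30
  MOV R0, 85  → R0 = 85
  CMP R3, R0  → unsigned 30 - 85: borrow occurs
  30 < 85, so CF = 1
CF = 1

1


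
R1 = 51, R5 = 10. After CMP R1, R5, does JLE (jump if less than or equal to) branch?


Trace:
  R1 = 51, R5 = 10
  CMP R1, R5  → compares 51 vs 10
  JLE checks: is 51 less than or equal to 10?
  51 > 10, so condition is false
Branch taken: No

No


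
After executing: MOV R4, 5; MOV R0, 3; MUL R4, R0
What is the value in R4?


Register state trace:
  MOV R4, 5  → R4 = 5
  MOV R0, 3  → R0 = 3
  MUL R4, R0  → R4 = 5 * 3 = 15
Final: R4 = 15

15


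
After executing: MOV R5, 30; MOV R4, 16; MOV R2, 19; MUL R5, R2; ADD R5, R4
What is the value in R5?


Register state trace:
  MOV R5, 30  → R5 = 30
  MOV R4, 16  → R4 = 16
  MOV R2, 19  → R2 = 19
  MUL R5, R2  → R5 = 30 * 19 = 570
  ADD R5, R4  → R5 = 570 + 16 = 586
Final: R5 = 586

586


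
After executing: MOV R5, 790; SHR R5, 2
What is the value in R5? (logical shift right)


Register state trace:
  MOV R5, 790  → R5 = 790
  SHR R5, 2  → R5 = 790 >> 2 = 790 // 2^2 = 197
Final: R5 = 197

197


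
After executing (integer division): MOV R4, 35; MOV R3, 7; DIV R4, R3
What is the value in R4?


Register state trace:
  MOV R4, 35  → R4 = 35
  MOV R3, 7  → R3 = 7
  DIV R4, R3  → R4 = 35 // 7 = 5
Final: R4 = 5

5


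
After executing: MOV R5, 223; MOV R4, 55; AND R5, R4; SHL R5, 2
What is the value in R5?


Register state trace:
  MOV R5, 223  → R5 = 223 (0b11011111)
  MOV R4, 55  → R4 = 55 (0b00110111)
  AND R5, R4  → R5 = 223 AND 55 = 23 (0b00010111)
  SHL R5, 2  → R5 = 23 << 2 = 92
Final: R5 = 92

92


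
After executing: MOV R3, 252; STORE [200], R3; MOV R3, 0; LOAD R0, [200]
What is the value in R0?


Register and memory trace:
  MOV R3, 252  → R3 = 252
  STORE [200], R3  → mem[200] = 252
  MOV R3, 0  → R3 = 0
  LOAD R0, [200]  → R0 = mem[200] = 252
Final: R0 = 252

252


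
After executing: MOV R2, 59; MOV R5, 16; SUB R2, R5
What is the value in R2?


Register state trace:
  MOV R2, 59  → R2 = 59
  MOV R5, 16  → R5 = 16
  SUB R2, R5  → R2 = 59 - 16 = 43
Final: R2 = 43

43


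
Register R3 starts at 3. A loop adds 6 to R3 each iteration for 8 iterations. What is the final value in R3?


Starting value: R3 = 3
  Iter 1: R3 = 3 + 6 = 9
  Iter 2: R3 = 9 + 6 = 15
  Iter 3: R3 = 15 + 6 = 21
  Iter 4: R3 = 21 + 6 = 27
  Iter 5: R3 = 27 + 6 = 33
  Iter 6: R3 = 33 + 6 = 39
  Iter 7: R3 = 39 + 6 = 45
  Iter 8: R3 = 45 + 6 = 51
Final: R3 = 51

51


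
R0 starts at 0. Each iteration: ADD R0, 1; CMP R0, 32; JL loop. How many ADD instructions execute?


Loop trace (R0 starts at 0, target 32, step 1):
  ADD #1: R0 = 0 + 1 = 1  → 1 < 32, loop
  ADD #2: R0 = 1 + 1 = 2  → 2 < 32, loop
  ADD #3: R0 = 2 + 1 = 3  → 3 < 32, loop
  ADD #4: R0 = 3 + 1 = 4  → 4 < 32, loop
  ADD #5: R0 = 4 + 1 = 5  → 5 < 32, loop
  ADD #6: R0 = 5 + 1 = 6  → 6 < 32, loop
  ADD #7: R0 = 6 + 1 = 7  → 7 < 32, loop
  ADD #8: R0 = 7 + 1 = 8  → 8 < 32, loop
  ADD #9: R0 = 8 + 1 = 9  → 9 < 32, loop
  ADD #10: R0 = 9 + 1 = 10  → 10 < 32, loop
  ADD #11: R0 = 10 + 1 = 11  → 11 < 32, loop
  ADD #12: R0 = 11 + 1 = 12  → 12 < 32, loop
  ADD #13: R0 = 12 + 1 = 13  → 13 < 32, loop
  ADD #14: R0 = 13 + 1 = 14  → 14 < 32, loop
  ADD #15: R0 = 14 + 1 = 15  → 15 < 32, loop
  ADD #16: R0 = 15 + 1 = 16  → 16 < 32, loop
  ADD #17: R0 = 16 + 1 = 17  → 17 < 32, loop
  ADD #18: R0 = 17 + 1 = 18  → 18 < 32, loop
  ADD #19: R0 = 18 + 1 = 19  → 19 < 32, loop
  ADD #20: R0 = 19 + 1 = 20  → 20 < 32, loop
  ADD #21: R0 = 20 + 1 = 21  → 21 < 32, loop
  ADD #22: R0 = 21 + 1 = 22  → 22 < 32, loop
  ADD #23: R0 = 22 + 1 = 23  → 23 < 32, loop
  ADD #24: R0 = 23 + 1 = 24  → 24 < 32, loop
  ADD #25: R0 = 24 + 1 = 25  → 25 < 32, loop
  ADD #26: R0 = 25 + 1 = 26  → 26 < 32, loop
  ADD #27: R0 = 26 + 1 = 27  → 27 < 32, loop
  ADD #28: R0 = 27 + 1 = 28  → 28 < 32, loop
  ADD #29: R0 = 28 + 1 = 29  → 29 < 32, loop
  ADD #30: R0 = 29 + 1 = 30  → 30 < 32, loop
  ADD #31: R0 = 30 + 1 = 31  → 31 < 32, loop
  ADD #32: R0 = 31 + 1 = 32  → 32 >= 32, exit
Total ADD instructions: 32

32


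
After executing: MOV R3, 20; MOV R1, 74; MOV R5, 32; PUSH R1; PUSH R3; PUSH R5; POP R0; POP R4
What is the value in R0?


Stack trace (top is rightmost):
  MOV R3, 20  → R3 = 20
  MOV R1, 74  → R1 = 74
  MOV R5, 32  → R5 = 32
  PUSH R1  → stack: [74]
  PUSH R3  → stack: [74, 20]
  PUSH R5  → stack: [74, 20, 32]
  POP R0  → R0 = 32, stack: [74, 20]
  POP R4  → R4 = 20, stack: [74]
Final: R0 = 32

32


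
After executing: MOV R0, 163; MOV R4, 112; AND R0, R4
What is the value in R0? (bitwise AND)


Register state trace:
  MOV R0, 163  → R0 = 163 (0b10100011)
  MOV R4, 112  → R4 = 112 (0b01110000)
  AND R0, R4  → R0 = 163 AND 112 = 32 (0b00100000)
Final: R0 = 32

32


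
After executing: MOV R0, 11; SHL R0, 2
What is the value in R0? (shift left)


Register state trace:
  MOV R0, 11  → R0 = 11
  SHL R0, 2  → R0 = 11 << 2 = 11 * 2^2 = 44
Final: R0 = 44

44


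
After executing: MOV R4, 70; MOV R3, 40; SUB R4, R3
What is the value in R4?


Register state trace:
  MOV R4, 70  → R4 = 70
  MOV R3, 40  → R3 = 40
  SUB R4, R3  → R4 = 70 - 40 = 30
Final: R4 = 30

30


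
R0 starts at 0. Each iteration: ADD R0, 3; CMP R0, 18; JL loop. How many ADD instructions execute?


Loop trace (R0 starts at 0, target 18, step 3):
  ADD #1: R0 = 0 + 3 = 3  → 3 < 18, loop
  ADD #2: R0 = 3 + 3 = 6  → 6 < 18, loop
  ADD #3: R0 = 6 + 3 = 9  → 9 < 18, loop
  ADD #4: R0 = 9 + 3 = 12  → 12 < 18, loop
  ADD #5: R0 = 12 + 3 = 15  → 15 < 18, loop
  ADD #6: R0 = 15 + 3 = 18  → 18 >= 18, exit
Total ADD instructions: 6

6


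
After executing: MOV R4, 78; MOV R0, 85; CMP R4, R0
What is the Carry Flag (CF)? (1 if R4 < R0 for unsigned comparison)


Register state trace:
  MOV R4, 78  → R4 = 78
  MOV R0, 85  → R0 = 85
  CMP R4, R0  → unsigned 78 - 85: borrow occurs
  78 < 85, so CF = 1
CF = 1

1


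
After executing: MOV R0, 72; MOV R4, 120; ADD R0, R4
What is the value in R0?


Register state trace:
  MOV R0, 72  → R0 = 72
  MOV R4, 120  → R4 = 120
  ADD R0, R4  → R0 = 72 + 120 = 192
Final: R0 = 192

192


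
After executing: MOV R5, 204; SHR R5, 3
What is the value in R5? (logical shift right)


Register state trace:
  MOV R5, 204  → R5 = 204
  SHR R5, 3  → R5 = 204 >> 3 = 204 // 2^3 = 25
Final: R5 = 25

25


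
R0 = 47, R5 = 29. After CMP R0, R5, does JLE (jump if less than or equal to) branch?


Trace:
  R0 = 47, R5 = 29
  CMP R0, R5  → compares 47 vs 29
  JLE checks: is 47 less than or equal to 29?
  47 > 29, so condition is false
Branch taken: No

No


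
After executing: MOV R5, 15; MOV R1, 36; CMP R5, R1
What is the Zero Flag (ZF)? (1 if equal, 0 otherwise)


Register state trace:
  MOV R5, 15  → R5 = 15
  MOV R1, 36  → R1 = 36
  CMP R5, R1  → computes 15 - 36 = -21
  Result is nonzero, so values are not equal
ZF = 0

0


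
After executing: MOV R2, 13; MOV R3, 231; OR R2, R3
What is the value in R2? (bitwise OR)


Register state trace:
  MOV R2, 13  → R2 = 13 (0b00001101)
  MOV R3, 231  → R3 = 231 (0b11100111)
  OR R2, R3   → R2 = 13 OR 231 = 239 (0b11101111)
Final: R2 = 239

239


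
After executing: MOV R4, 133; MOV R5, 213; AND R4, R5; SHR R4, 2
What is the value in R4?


Register state trace:
  MOV R4, 133  → R4 = 133 (0b10000101)
  MOV R5, 213  → R5 = 213 (0b11010101)
  AND R4, R5  → R4 = 133 AND 213 = 133 (0b10000101)
  SHR R4, 2  → R4 = 133 >> 2 = 33
Final: R4 = 33

33


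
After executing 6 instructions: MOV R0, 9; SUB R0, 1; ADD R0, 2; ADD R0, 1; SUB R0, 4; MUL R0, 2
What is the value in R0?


Register state trace:
  MOV R0, 9  → R0 = 9
  SUB R0, 1  → R0 = 9 - 1 = 8
  ADD R0, 2  → R0 = 8 + 2 = 10
  ADD R0, 1  → R0 = 10 + 1 = 11
  SUB R0, 4  → R0 = 11 - 4 = 7
  MUL R0, 2  → R0 = 7 * 2 = 14
Final: R0 = 14

14


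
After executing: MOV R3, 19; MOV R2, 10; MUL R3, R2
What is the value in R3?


Register state trace:
  MOV R3, 19  → R3 = 19
  MOV R2, 10  → R2 = 10
  MUL R3, R2  → R3 = 19 * 10 = 190
Final: R3 = 190

190


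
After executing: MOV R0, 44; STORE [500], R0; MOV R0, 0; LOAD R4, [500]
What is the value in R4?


Register and memory trace:
  MOV R0, 44  → R0 = 44
  STORE [500], R0  → mem[500] = 44
  MOV R0, 0  → R0 = 0
  LOAD R4, [500]  → R4 = mem[500] = 44
Final: R4 = 44

44


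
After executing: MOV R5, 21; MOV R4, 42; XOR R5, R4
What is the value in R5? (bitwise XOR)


Register state trace:
  MOV R5, 21  → R5 = 21 (0b00010101)
  MOV R4, 42  → R4 = 42 (0b00101010)
  XOR R5, R4  → R5 = 21 XOR 42 = 63 (0b00111111)
Final: R5 = 63

63


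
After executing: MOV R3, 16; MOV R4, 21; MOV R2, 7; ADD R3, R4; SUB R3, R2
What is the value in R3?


Register state trace:
  MOV R3, 16  → R3 = 16
  MOV R4, 21  → R4 = 21
  MOV R2, 7  → R2 = 7
  ADD R3, R4  → R3 = 16 + 21 = 37
  SUB R3, R2  → R3 = 37 - 7 = 30
Final: R3 = 30

30


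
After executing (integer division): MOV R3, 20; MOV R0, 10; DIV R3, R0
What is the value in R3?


Register state trace:
  MOV R3, 20  → R3 = 20
  MOV R0, 10  → R0 = 10
  DIV R3, R0  → R3 = 20 // 10 = 2
Final: R3 = 2

2


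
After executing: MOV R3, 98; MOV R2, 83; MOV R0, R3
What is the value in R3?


Register state trace:
  MOV R3, 98  → R3 = 98
  MOV R2, 83  → R2 = 83
  MOV R0, R3  → R0 = 98
Final: R3 = 98

98


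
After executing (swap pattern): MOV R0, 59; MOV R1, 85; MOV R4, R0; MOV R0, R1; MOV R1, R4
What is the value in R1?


Register state trace (swap pattern):
  MOV R0, 59  → R0 = 59
  MOV R1, 85  → R1 = 85
  MOV R4, R0  → R4 = 59  (save R0)
  MOV R0, R1  → R0 = 85  (R0 gets R1's value)
  MOV R1, R4  → R1 = 59  (R1 gets saved value)
Final: R1 = 59

59


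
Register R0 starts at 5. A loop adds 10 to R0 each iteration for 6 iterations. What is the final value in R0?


Starting value: R0 = 5
  Iter 1: R0 = 5 + 10 = 15
  Iter 2: R0 = 15 + 10 = 25
  Iter 3: R0 = 25 + 10 = 35
  Iter 4: R0 = 35 + 10 = 45
  Iter 5: R0 = 45 + 10 = 55
  Iter 6: R0 = 55 + 10 = 65
Final: R0 = 65

65


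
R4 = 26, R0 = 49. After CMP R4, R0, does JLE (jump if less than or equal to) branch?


Trace:
  R4 = 26, R0 = 49
  CMP R4, R0  → compares 26 vs 49
  JLE checks: is 26 less than or equal to 49?
  26 < 49, so condition is true
Branch taken: Yes

Yes


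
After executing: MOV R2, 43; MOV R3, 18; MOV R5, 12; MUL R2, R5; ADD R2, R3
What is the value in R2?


Register state trace:
  MOV R2, 43  → R2 = 43
  MOV R3, 18  → R3 = 18
  MOV R5, 12  → R5 = 12
  MUL R2, R5  → R2 = 43 * 12 = 516
  ADD R2, R3  → R2 = 516 + 18 = 534
Final: R2 = 534

534


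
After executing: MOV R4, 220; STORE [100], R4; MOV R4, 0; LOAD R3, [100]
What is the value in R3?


Register and memory trace:
  MOV R4, 220  → R4 = 220
  STORE [100], R4  → mem[100] = 220
  MOV R4, 0  → R4 = 0
  LOAD R3, [100]  → R3 = mem[100] = 220
Final: R3 = 220

220


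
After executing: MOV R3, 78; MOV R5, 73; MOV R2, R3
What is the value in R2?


Register state trace:
  MOV R3, 78  → R3 = 78
  MOV R5, 73  → R5 = 73
  MOV R2, R3  → R2 = 78
Final: R2 = 78

78


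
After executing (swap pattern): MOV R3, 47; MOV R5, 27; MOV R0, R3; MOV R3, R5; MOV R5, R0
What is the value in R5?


Register state trace (swap pattern):
  MOV R3, 47  → R3 = 47
  MOV R5, 27  → R5 = 27
  MOV R0, R3  → R0 = 47  (save R3)
  MOV R3, R5  → R3 = 27  (R3 gets R5's value)
  MOV R5, R0  → R5 = 47  (R5 gets saved value)
Final: R5 = 47

47


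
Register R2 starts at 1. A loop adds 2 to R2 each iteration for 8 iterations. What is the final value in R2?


Starting value: R2 = 1
  Iter 1: R2 = 1 + 2 = 3
  Iter 2: R2 = 3 + 2 = 5
  Iter 3: R2 = 5 + 2 = 7
  Iter 4: R2 = 7 + 2 = 9
  Iter 5: R2 = 9 + 2 = 11
  Iter 6: R2 = 11 + 2 = 13
  Iter 7: R2 = 13 + 2 = 15
  Iter 8: R2 = 15 + 2 = 17
Final: R2 = 17

17


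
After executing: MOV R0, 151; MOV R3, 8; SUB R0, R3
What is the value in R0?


Register state trace:
  MOV R0, 151  → R0 = 151
  MOV R3, 8  → R3 = 8
  SUB R0, R3  → R0 = 151 - 8 = 143
Final: R0 = 143

143


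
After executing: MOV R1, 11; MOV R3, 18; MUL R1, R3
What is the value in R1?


Register state trace:
  MOV R1, 11  → R1 = 11
  MOV R3, 18  → R3 = 18
  MUL R1, R3  → R1 = 11 * 18 = 198
Final: R1 = 198

198


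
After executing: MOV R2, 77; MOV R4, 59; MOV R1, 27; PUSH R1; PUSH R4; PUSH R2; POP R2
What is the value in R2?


Stack trace (top is rightmost):
  MOV R2, 77  → R2 = 77
  MOV R4, 59  → R4 = 59
  MOV R1, 27  → R1 = 27
  PUSH R1  → stack: [27]
  PUSH R4  → stack: [27, 59]
  PUSH R2  → stack: [27, 59, 77]
  POP R2  → R2 = 77, stack: [27, 59]
Final: R2 = 77

77


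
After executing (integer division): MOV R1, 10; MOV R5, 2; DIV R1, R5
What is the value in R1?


Register state trace:
  MOV R1, 10  → R1 = 10
  MOV R5, 2  → R5 = 2
  DIV R1, R5  → R1 = 10 // 2 = 5
Final: R1 = 5

5


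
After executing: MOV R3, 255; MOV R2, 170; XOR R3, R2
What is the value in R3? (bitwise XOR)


Register state trace:
  MOV R3, 255  → R3 = 255 (0b11111111)
  MOV R2, 170  → R2 = 170 (0b10101010)
  XOR R3, R2  → R3 = 255 XOR 170 = 85 (0b01010101)
Final: R3 = 85

85


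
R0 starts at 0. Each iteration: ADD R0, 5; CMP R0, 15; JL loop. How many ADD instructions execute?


Loop trace (R0 starts at 0, target 15, step 5):
  ADD #1: R0 = 0 + 5 = 5  → 5 < 15, loop
  ADD #2: R0 = 5 + 5 = 10  → 10 < 15, loop
  ADD #3: R0 = 10 + 5 = 15  → 15 >= 15, exit
Total ADD instructions: 3

3


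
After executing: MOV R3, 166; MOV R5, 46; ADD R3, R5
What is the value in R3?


Register state trace:
  MOV R3, 166  → R3 = 166
  MOV R5, 46  → R5 = 46
  ADD R3, R5  → R3 = 166 + 46 = 212
Final: R3 = 212

212


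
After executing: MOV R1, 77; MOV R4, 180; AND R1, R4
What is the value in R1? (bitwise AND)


Register state trace:
  MOV R1, 77  → R1 = 77 (0b01001101)
  MOV R4, 180  → R4 = 180 (0b10110100)
  AND R1, R4  → R1 = 77 AND 180 = 4 (0b00000100)
Final: R1 = 4

4


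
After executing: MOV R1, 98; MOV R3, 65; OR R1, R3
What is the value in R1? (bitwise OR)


Register state trace:
  MOV R1, 98  → R1 = 98 (0b01100010)
  MOV R3, 65  → R3 = 65 (0b01000001)
  OR R1, R3   → R1 = 98 OR 65 = 99 (0b01100011)
Final: R1 = 99

99


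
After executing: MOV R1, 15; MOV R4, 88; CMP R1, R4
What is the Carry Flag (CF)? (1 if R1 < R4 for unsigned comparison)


Register state trace:
  MOV R1, 15  → R1 = 15
  MOV R4, 88  → R4 = 88
  CMP R1, R4  → unsigned 15 - 88: borrow occurs
  15 < 88, so CF = 1
CF = 1

1


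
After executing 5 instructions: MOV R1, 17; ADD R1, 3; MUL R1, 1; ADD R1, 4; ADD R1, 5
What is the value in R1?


Register state trace:
  MOV R1, 17  → R1 = 17
  ADD R1, 3  → R1 = 17 + 3 = 20
  MUL R1, 1  → R1 = 20 * 1 = 20
  ADD R1, 4  → R1 = 20 + 4 = 24
  ADD R1, 5  → R1 = 24 + 5 = 29
Final: R1 = 29

29


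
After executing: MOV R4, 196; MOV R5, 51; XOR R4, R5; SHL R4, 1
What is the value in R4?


Register state trace:
  MOV R4, 196  → R4 = 196 (0b11000100)
  MOV R5, 51  → R5 = 51 (0b00110011)
  XOR R4, R5  → R4 = 196 XOR 51 = 247 (0b11110111)
  SHL R4, 1  → R4 = 247 << 1 = 494
Final: R4 = 494

494


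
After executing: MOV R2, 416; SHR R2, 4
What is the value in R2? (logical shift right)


Register state trace:
  MOV R2, 416  → R2 = 416
  SHR R2, 4  → R2 = 416 >> 4 = 416 // 2^4 = 26
Final: R2 = 26

26


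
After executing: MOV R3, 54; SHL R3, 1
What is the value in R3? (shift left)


Register state trace:
  MOV R3, 54  → R3 = 54
  SHL R3, 1  → R3 = 54 << 1 = 54 * 2^1 = 108
Final: R3 = 108

108


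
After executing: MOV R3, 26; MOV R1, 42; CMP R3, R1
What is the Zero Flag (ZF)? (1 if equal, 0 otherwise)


Register state trace:
  MOV R3, 26  → R3 = 26
  MOV R1, 42  → R1 = 42
  CMP R3, R1  → computes 26 - 42 = -16
  Result is nonzero, so values are not equal
ZF = 0

0


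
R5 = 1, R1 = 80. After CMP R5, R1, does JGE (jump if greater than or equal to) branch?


Trace:
  R5 = 1, R1 = 80
  CMP R5, R1  → compares 1 vs 80
  JGE checks: is 1 greater than or equal to 80?
  1 < 80, so condition is false
Branch taken: No

No


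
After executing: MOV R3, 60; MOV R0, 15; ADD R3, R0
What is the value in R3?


Register state trace:
  MOV R3, 60  → R3 = 60
  MOV R0, 15  → R0 = 15
  ADD R3, R0  → R3 = 60 + 15 = 75
Final: R3 = 75

75


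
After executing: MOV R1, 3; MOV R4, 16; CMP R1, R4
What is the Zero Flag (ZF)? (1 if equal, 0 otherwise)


Register state trace:
  MOV R1, 3  → R1 = 3
  MOV R4, 16  → R4 = 16
  CMP R1, R4  → computes 3 - 16 = -13
  Result is nonzero, so values are not equal
ZF = 0

0


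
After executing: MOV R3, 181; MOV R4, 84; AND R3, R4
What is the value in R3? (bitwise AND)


Register state trace:
  MOV R3, 181  → R3 = 181 (0b10110101)
  MOV R4, 84  → R4 = 84 (0b01010100)
  AND R3, R4  → R3 = 181 AND 84 = 20 (0b00010100)
Final: R3 = 20

20


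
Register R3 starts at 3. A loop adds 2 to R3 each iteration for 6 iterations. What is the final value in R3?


Starting value: R3 = 3
  Iter 1: R3 = 3 + 2 = 5
  Iter 2: R3 = 5 + 2 = 7
  Iter 3: R3 = 7 + 2 = 9
  Iter 4: R3 = 9 + 2 = 11
  Iter 5: R3 = 11 + 2 = 13
  Iter 6: R3 = 13 + 2 = 15
Final: R3 = 15

15


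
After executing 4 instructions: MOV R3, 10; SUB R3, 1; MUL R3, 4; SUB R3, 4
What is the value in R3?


Register state trace:
  MOV R3, 10  → R3 = 10
  SUB R3, 1  → R3 = 10 - 1 = 9
  MUL R3, 4  → R3 = 9 * 4 = 36
  SUB R3, 4  → R3 = 36 - 4 = 32
Final: R3 = 32

32


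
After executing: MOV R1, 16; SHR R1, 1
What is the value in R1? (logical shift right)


Register state trace:
  MOV R1, 16  → R1 = 16
  SHR R1, 1  → R1 = 16 >> 1 = 16 // 2^1 = 8
Final: R1 = 8

8


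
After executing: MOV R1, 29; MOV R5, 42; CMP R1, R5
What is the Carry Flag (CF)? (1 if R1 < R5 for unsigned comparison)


Register state trace:
  MOV R1, 29  → R1 = 29
  MOV R5, 42  → R5 = 42
  CMP R1, R5  → unsigned 29 - 42: borrow occurs
  29 < 42, so CF = 1
CF = 1

1


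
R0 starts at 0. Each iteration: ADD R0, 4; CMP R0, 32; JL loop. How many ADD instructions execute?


Loop trace (R0 starts at 0, target 32, step 4):
  ADD #1: R0 = 0 + 4 = 4  → 4 < 32, loop
  ADD #2: R0 = 4 + 4 = 8  → 8 < 32, loop
  ADD #3: R0 = 8 + 4 = 12  → 12 < 32, loop
  ADD #4: R0 = 12 + 4 = 16  → 16 < 32, loop
  ADD #5: R0 = 16 + 4 = 20  → 20 < 32, loop
  ADD #6: R0 = 20 + 4 = 24  → 24 < 32, loop
  ADD #7: R0 = 24 + 4 = 28  → 28 < 32, loop
  ADD #8: R0 = 28 + 4 = 32  → 32 >= 32, exit
Total ADD instructions: 8

8


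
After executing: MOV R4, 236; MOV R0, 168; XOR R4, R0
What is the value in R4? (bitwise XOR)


Register state trace:
  MOV R4, 236  → R4 = 236 (0b11101100)
  MOV R0, 168  → R0 = 168 (0b10101000)
  XOR R4, R0  → R4 = 236 XOR 168 = 68 (0b01000100)
Final: R4 = 68

68


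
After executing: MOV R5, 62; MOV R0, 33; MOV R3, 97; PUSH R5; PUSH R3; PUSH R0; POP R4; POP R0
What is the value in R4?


Stack trace (top is rightmost):
  MOV R5, 62  → R5 = 62
  MOV R0, 33  → R0 = 33
  MOV R3, 97  → R3 = 97
  PUSH R5  → stack: [62]
  PUSH R3  → stack: [62, 97]
  PUSH R0  → stack: [62, 97, 33]
  POP R4  → R4 = 33, stack: [62, 97]
  POP R0  → R0 = 97, stack: [62]
Final: R4 = 33

33


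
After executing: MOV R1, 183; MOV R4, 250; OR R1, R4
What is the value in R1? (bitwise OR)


Register state trace:
  MOV R1, 183  → R1 = 183 (0b10110111)
  MOV R4, 250  → R4 = 250 (0b11111010)
  OR R1, R4   → R1 = 183 OR 250 = 255 (0b11111111)
Final: R1 = 255

255


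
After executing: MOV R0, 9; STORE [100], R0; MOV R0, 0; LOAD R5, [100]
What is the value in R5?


Register and memory trace:
  MOV R0, 9  → R0 = 9
  STORE [100], R0  → mem[100] = 9
  MOV R0, 0  → R0 = 0
  LOAD R5, [100]  → R5 = mem[100] = 9
Final: R5 = 9

9


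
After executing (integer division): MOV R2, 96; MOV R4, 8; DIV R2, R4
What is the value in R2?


Register state trace:
  MOV R2, 96  → R2 = 96
  MOV R4, 8  → R4 = 8
  DIV R2, R4  → R2 = 96 // 8 = 12
Final: R2 = 12

12


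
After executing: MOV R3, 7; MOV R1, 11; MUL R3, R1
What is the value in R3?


Register state trace:
  MOV R3, 7  → R3 = 7
  MOV R1, 11  → R1 = 11
  MUL R3, R1  → R3 = 7 * 11 = 77
Final: R3 = 77

77


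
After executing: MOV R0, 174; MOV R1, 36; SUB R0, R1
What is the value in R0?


Register state trace:
  MOV R0, 174  → R0 = 174
  MOV R1, 36  → R1 = 36
  SUB R0, R1  → R0 = 174 - 36 = 138
Final: R0 = 138

138


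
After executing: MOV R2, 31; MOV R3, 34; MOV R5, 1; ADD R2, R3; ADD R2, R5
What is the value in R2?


Register state trace:
  MOV R2, 31  → R2 = 31
  MOV R3, 34  → R3 = 34
  MOV R5, 1  → R5 = 1
  ADD R2, R3  → R2 = 31 + 34 = 65
  ADD R2, R5  → R2 = 65 + 1 = 66
Final: R2 = 66

66


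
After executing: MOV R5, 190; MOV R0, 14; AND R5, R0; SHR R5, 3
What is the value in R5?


Register state trace:
  MOV R5, 190  → R5 = 190 (0b10111110)
  MOV R0, 14  → R0 = 14 (0b00001110)
  AND R5, R0  → R5 = 190 AND 14 = 14 (0b00001110)
  SHR R5, 3  → R5 = 14 >> 3 = 1
Final: R5 = 1

1


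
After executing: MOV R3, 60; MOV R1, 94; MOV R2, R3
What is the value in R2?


Register state trace:
  MOV R3, 60  → R3 = 60
  MOV R1, 94  → R1 = 94
  MOV R2, R3  → R2 = 60
Final: R2 = 60

60


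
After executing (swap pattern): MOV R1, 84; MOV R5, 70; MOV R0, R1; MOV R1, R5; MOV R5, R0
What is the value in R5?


Register state trace (swap pattern):
  MOV R1, 84  → R1 = 84
  MOV R5, 70  → R5 = 70
  MOV R0, R1  → R0 = 84  (save R1)
  MOV R1, R5  → R1 = 70  (R1 gets R5's value)
  MOV R5, R0  → R5 = 84  (R5 gets saved value)
Final: R5 = 84

84


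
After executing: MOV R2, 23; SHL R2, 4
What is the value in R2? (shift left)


Register state trace:
  MOV R2, 23  → R2 = 23
  SHL R2, 4  → R2 = 23 << 4 = 23 * 2^4 = 368
Final: R2 = 368

368


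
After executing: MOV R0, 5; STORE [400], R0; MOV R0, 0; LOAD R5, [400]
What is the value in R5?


Register and memory trace:
  MOV R0, 5  → R0 = 5
  STORE [400], R0  → mem[400] = 5
  MOV R0, 0  → R0 = 0
  LOAD R5, [400]  → R5 = mem[400] = 5
Final: R5 = 5

5


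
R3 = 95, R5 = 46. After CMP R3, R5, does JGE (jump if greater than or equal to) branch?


Trace:
  R3 = 95, R5 = 46
  CMP R3, R5  → compares 95 vs 46
  JGE checks: is 95 greater than or equal to 46?
  95 > 46, so condition is true
Branch taken: Yes

Yes


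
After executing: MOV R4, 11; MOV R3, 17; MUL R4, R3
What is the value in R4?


Register state trace:
  MOV R4, 11  → R4 = 11
  MOV R3, 17  → R3 = 17
  MUL R4, R3  → R4 = 11 * 17 = 187
Final: R4 = 187

187


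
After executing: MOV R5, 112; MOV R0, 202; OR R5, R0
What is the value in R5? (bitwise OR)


Register state trace:
  MOV R5, 112  → R5 = 112 (0b01110000)
  MOV R0, 202  → R0 = 202 (0b11001010)
  OR R5, R0   → R5 = 112 OR 202 = 250 (0b11111010)
Final: R5 = 250

250


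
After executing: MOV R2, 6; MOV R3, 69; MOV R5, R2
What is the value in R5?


Register state trace:
  MOV R2, 6  → R2 = 6
  MOV R3, 69  → R3 = 69
  MOV R5, R2  → R5 = 6
Final: R5 = 6

6


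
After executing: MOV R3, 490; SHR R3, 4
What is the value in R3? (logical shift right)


Register state trace:
  MOV R3, 490  → R3 = 490
  SHR R3, 4  → R3 = 490 >> 4 = 490 // 2^4 = 30
Final: R3 = 30

30


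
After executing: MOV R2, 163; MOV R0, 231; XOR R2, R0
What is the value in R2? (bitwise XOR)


Register state trace:
  MOV R2, 163  → R2 = 163 (0b10100011)
  MOV R0, 231  → R0 = 231 (0b11100111)
  XOR R2, R0  → R2 = 163 XOR 231 = 68 (0b01000100)
Final: R2 = 68

68


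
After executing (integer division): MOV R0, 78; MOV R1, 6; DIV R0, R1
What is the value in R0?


Register state trace:
  MOV R0, 78  → R0 = 78
  MOV R1, 6  → R1 = 6
  DIV R0, R1  → R0 = 78 // 6 = 13
Final: R0 = 13

13


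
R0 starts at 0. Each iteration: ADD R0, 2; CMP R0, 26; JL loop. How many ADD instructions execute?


Loop trace (R0 starts at 0, target 26, step 2):
  ADD #1: R0 = 0 + 2 = 2  → 2 < 26, loop
  ADD #2: R0 = 2 + 2 = 4  → 4 < 26, loop
  ADD #3: R0 = 4 + 2 = 6  → 6 < 26, loop
  ADD #4: R0 = 6 + 2 = 8  → 8 < 26, loop
  ADD #5: R0 = 8 + 2 = 10  → 10 < 26, loop
  ADD #6: R0 = 10 + 2 = 12  → 12 < 26, loop
  ADD #7: R0 = 12 + 2 = 14  → 14 < 26, loop
  ADD #8: R0 = 14 + 2 = 16  → 16 < 26, loop
  ADD #9: R0 = 16 + 2 = 18  → 18 < 26, loop
  ADD #10: R0 = 18 + 2 = 20  → 20 < 26, loop
  ADD #11: R0 = 20 + 2 = 22  → 22 < 26, loop
  ADD #12: R0 = 22 + 2 = 24  → 24 < 26, loop
  ADD #13: R0 = 24 + 2 = 26  → 26 >= 26, exit
Total ADD instructions: 13

13


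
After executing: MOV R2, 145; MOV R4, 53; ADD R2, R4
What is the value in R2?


Register state trace:
  MOV R2, 145  → R2 = 145
  MOV R4, 53  → R4 = 53
  ADD R2, R4  → R2 = 145 + 53 = 198
Final: R2 = 198

198


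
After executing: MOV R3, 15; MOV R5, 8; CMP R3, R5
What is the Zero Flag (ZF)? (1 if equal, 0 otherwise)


Register state trace:
  MOV R3, 15  → R3 = 15
  MOV R5, 8  → R5 = 8
  CMP R3, R5  → computes 15 - 8 = 7
  Result is nonzero, so values are not equal
ZF = 0

0


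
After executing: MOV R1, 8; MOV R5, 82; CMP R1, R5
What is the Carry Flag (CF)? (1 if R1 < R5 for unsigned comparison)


Register state trace:
  MOV R1, 8  → R1 = 8
  MOV R5, 82  → R5 = 82
  CMP R1, R5  → unsigned 8 - 82: borrow occurs
  8 < 82, so CF = 1
CF = 1

1


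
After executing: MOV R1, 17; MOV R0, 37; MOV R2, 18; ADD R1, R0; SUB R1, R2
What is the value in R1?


Register state trace:
  MOV R1, 17  → R1 = 17
  MOV R0, 37  → R0 = 37
  MOV R2, 18  → R2 = 18
  ADD R1, R0  → R1 = 17 + 37 = 54
  SUB R1, R2  → R1 = 54 - 18 = 36
Final: R1 = 36

36


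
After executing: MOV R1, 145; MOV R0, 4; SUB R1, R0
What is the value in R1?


Register state trace:
  MOV R1, 145  → R1 = 145
  MOV R0, 4  → R0 = 4
  SUB R1, R0  → R1 = 145 - 4 = 141
Final: R1 = 141

141


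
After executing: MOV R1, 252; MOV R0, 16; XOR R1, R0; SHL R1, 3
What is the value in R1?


Register state trace:
  MOV R1, 252  → R1 = 252 (0b11111100)
  MOV R0, 16  → R0 = 16 (0b00010000)
  XOR R1, R0  → R1 = 252 XOR 16 = 236 (0b11101100)
  SHL R1, 3  → R1 = 236 << 3 = 1888
Final: R1 = 1888

1888


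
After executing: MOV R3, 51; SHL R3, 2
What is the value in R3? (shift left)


Register state trace:
  MOV R3, 51  → R3 = 51
  SHL R3, 2  → R3 = 51 << 2 = 51 * 2^2 = 204
Final: R3 = 204

204


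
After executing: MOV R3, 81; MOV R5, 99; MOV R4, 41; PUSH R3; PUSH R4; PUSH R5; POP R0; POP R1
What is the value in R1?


Stack trace (top is rightmost):
  MOV R3, 81  → R3 = 81
  MOV R5, 99  → R5 = 99
  MOV R4, 41  → R4 = 41
  PUSH R3  → stack: [81]
  PUSH R4  → stack: [81, 41]
  PUSH R5  → stack: [81, 41, 99]
  POP R0  → R0 = 99, stack: [81, 41]
  POP R1  → R1 = 41, stack: [81]
Final: R1 = 41

41


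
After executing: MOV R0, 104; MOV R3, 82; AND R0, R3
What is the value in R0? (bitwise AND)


Register state trace:
  MOV R0, 104  → R0 = 104 (0b01101000)
  MOV R3, 82  → R3 = 82 (0b01010010)
  AND R0, R3  → R0 = 104 AND 82 = 64 (0b01000000)
Final: R0 = 64

64


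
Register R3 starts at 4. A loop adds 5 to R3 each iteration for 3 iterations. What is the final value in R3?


Starting value: R3 = 4
  Iter 1: R3 = 4 + 5 = 9
  Iter 2: R3 = 9 + 5 = 14
  Iter 3: R3 = 14 + 5 = 19
Final: R3 = 19

19


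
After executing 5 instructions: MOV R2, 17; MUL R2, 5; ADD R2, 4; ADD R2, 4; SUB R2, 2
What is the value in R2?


Register state trace:
  MOV R2, 17  → R2 = 17
  MUL R2, 5  → R2 = 17 * 5 = 85
  ADD R2, 4  → R2 = 85 + 4 = 89
  ADD R2, 4  → R2 = 89 + 4 = 93
  SUB R2, 2  → R2 = 93 - 2 = 91
Final: R2 = 91

91


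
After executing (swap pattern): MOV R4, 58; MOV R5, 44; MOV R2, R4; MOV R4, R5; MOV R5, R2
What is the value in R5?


Register state trace (swap pattern):
  MOV R4, 58  → R4 = 58
  MOV R5, 44  → R5 = 44
  MOV R2, R4  → R2 = 58  (save R4)
  MOV R4, R5  → R4 = 44  (R4 gets R5's value)
  MOV R5, R2  → R5 = 58  (R5 gets saved value)
Final: R5 = 58

58
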